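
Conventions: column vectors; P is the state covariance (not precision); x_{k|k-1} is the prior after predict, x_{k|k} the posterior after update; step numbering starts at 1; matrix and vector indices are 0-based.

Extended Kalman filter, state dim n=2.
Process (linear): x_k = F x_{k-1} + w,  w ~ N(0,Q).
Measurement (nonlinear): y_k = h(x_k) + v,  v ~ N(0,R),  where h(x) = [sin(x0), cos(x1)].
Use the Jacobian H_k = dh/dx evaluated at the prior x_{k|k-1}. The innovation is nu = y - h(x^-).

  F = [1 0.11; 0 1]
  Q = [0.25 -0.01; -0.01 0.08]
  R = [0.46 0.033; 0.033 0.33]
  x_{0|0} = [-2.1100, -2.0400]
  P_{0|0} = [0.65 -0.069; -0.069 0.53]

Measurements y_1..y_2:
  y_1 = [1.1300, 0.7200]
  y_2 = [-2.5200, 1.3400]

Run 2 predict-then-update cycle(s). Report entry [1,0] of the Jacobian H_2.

H_jac[1,0] = 0.0000

step 1: x^-=[-2.3344, -2.0400]  P^-=[0.8912 -0.0207; -0.0207 0.6100]  H_jac=[-0.6915 0.0000; 0.0000 0.8919]  S=[0.8862 0.0458; 0.0458 0.8153]  K=[-0.6963 0.0164; -0.0184 0.6684]  nu=[1.8523, 1.1722]  x^+=[-3.6049, -1.2906]  P^+=[0.4624 -0.0197; -0.0197 0.2466]
step 2: x^-=[-3.7469, -1.2906]  P^-=[0.7110 -0.0026; -0.0026 0.3266]  H_jac=[-0.8223 0.0000; 0.0000 0.9610]  S=[0.9408 0.0350; 0.0350 0.6316]  K=[-0.6226 0.0306; -0.0163 0.4978]  nu=[-3.0890, 1.0634]  x^+=[-1.7910, -0.7108]  P^+=[0.3471 -0.0109; -0.0109 0.1704]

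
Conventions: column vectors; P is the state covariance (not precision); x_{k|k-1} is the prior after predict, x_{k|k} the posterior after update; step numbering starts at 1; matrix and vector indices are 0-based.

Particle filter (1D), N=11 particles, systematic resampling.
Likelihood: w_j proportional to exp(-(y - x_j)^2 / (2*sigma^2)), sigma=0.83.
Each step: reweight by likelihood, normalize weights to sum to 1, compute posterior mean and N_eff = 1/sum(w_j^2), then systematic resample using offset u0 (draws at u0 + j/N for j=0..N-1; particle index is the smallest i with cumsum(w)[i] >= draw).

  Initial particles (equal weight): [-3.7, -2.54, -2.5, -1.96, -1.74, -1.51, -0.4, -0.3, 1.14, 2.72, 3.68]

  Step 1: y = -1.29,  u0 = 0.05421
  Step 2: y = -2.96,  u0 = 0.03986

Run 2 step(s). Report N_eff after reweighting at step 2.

step 1: w=[0.0034, 0.0748, 0.0804, 0.1679, 0.2008, 0.2245, 0.1309, 0.1142, 0.0032, 0.0000, 0.0000]  mean=-1.5039  Neff=6.2061  idx=[1, 2, 3, 4, 4, 4, 5, 5, 6, 6, 7]
step 2: w=[0.2379, 0.2319, 0.1309, 0.0918, 0.0918, 0.0918, 0.0588, 0.0588, 0.0023, 0.0023, 0.0016]  mean=-2.0998  Neff=6.2599  idx=[0, 0, 0, 1, 1, 2, 2, 3, 4, 5, 7]

N_eff = 6.2599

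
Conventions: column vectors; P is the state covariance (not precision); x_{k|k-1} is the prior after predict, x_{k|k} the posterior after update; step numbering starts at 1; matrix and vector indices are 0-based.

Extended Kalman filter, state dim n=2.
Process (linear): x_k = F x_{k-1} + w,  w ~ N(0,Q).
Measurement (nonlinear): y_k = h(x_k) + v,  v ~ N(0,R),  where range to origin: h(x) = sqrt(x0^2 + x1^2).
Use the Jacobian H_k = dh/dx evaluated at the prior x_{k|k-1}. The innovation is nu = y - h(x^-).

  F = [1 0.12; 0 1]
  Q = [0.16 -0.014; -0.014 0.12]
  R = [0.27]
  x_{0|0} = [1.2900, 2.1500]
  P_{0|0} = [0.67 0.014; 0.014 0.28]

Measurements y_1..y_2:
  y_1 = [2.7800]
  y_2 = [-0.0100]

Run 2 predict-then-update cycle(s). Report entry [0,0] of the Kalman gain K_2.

K[0,0] = 0.4954

step 1: x^-=[1.5480, 2.1500]  P^-=[0.8374 0.0336; 0.0336 0.4000]  H_jac=[0.5843 0.8115]  S=[0.8512]  K=[0.6069; 0.4044]  nu=[0.1307]  x^+=[1.6273, 2.2029]  P^+=[0.5239 -0.1753; -0.1753 0.2608]
step 2: x^-=[1.8917, 2.2029]  P^-=[0.6456 -0.1580; -0.1580 0.3808]  H_jac=[0.6515 0.7587]  S=[0.6070]  K=[0.4954; 0.3063]  nu=[-2.9136]  x^+=[0.4482, 1.3103]  P^+=[0.4966 -0.2501; -0.2501 0.3238]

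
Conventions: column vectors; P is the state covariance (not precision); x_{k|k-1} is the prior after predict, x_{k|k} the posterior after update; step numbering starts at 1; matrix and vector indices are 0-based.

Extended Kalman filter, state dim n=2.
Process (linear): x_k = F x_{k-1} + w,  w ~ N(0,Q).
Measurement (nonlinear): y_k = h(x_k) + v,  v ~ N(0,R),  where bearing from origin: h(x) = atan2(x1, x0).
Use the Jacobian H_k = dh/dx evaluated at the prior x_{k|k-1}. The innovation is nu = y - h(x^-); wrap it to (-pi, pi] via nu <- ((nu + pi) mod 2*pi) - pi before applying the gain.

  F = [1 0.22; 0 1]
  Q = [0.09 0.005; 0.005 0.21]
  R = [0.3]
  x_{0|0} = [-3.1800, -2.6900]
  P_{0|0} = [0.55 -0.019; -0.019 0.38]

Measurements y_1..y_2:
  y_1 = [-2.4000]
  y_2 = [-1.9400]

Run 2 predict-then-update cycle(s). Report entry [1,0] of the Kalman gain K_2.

step 1: x^-=[-3.7718, -2.6900]  P^-=[0.6500 0.0696; 0.0696 0.5900]  H_jac=[0.1253 -0.1757]  S=[0.3254]  K=[0.2128; -0.2919]  nu=[0.1221]  x^+=[-3.7458, -2.7256]  P^+=[0.6353 0.0898; 0.0898 0.5623]
step 2: x^-=[-4.3455, -2.7256]  P^-=[0.7920 0.2185; 0.2185 0.7723]  H_jac=[0.1036 -0.1652]  S=[0.3221]  K=[0.1427; -0.3257]  nu=[0.6414]  x^+=[-4.2539, -2.9345]  P^+=[0.7855 0.2335; 0.2335 0.7381]

K[1,0] = -0.3257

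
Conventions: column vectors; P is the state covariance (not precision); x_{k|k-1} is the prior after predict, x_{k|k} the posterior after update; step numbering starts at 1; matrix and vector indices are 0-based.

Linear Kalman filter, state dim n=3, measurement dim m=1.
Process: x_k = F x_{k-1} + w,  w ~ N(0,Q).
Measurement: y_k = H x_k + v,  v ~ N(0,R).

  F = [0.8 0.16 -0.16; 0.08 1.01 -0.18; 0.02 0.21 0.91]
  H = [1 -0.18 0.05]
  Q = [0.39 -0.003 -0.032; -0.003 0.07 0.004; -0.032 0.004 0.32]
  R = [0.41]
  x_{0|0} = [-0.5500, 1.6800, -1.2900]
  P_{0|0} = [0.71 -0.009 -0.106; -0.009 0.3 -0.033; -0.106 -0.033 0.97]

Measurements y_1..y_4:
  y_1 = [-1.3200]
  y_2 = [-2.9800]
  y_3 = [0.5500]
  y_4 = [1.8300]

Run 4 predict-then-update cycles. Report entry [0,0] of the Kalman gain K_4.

step 1: x^-=[0.0352, 1.8850, -0.8321]  P^-=[0.9034 0.1344 -0.2339; 0.1344 0.4256 -0.1269; -0.2339 -0.1269 1.1202]  S=[1.2605]  K=[0.6882; 0.0408; -0.1230]  nu=[-0.9743]  x^+=[-0.6353, 1.8453, -0.7123]  P^+=[0.3064 0.0990 -0.1272; 0.0990 0.4235 -0.1205; -0.1272 -0.1205 1.1012]
step 2: x^-=[-0.0991, 1.9411, -0.2734]  P^-=[0.6892 0.2409 -0.2619; 0.2409 0.6031 -0.1974; -0.2619 -0.1974 1.2008]  S=[1.0123]  K=[0.6250; 0.1210; -0.1643]  nu=[-2.5179]  x^+=[-1.6727, 1.6365, 0.1404]  P^+=[0.2937 0.1644 -0.1580; 0.1644 0.5883 -0.1773; -0.1580 -0.1773 1.1735]
step 3: x^-=[-1.0988, 1.4938, 0.4379]  P^-=[0.7147 0.3381 -0.2846; 0.3381 0.8056 -0.2241; -0.2846 -0.2241 1.2457]  S=[1.0078]  K=[0.6347; 0.1805; -0.1806]  nu=[1.8958]  x^+=[0.1044, 1.8360, 0.0956]  P^+=[0.3088 0.2227 -0.1691; 0.2227 0.7728 -0.1912; -0.1691 -0.1912 1.2128]
step 4: x^-=[0.3620, 1.8455, 0.4746]  P^-=[0.7485 0.4223 -0.2835; 0.4223 1.0100 -0.2022; -0.2835 -0.2022 1.2812]  S=[1.0177]  K=[0.6469; 0.2263; -0.1799]  nu=[1.7765]  x^+=[1.5111, 2.2476, 0.1551]  P^+=[0.3227 0.2733 -0.1651; 0.2733 0.9579 -0.1608; -0.1651 -0.1608 1.2482]

K[0,0] = 0.6469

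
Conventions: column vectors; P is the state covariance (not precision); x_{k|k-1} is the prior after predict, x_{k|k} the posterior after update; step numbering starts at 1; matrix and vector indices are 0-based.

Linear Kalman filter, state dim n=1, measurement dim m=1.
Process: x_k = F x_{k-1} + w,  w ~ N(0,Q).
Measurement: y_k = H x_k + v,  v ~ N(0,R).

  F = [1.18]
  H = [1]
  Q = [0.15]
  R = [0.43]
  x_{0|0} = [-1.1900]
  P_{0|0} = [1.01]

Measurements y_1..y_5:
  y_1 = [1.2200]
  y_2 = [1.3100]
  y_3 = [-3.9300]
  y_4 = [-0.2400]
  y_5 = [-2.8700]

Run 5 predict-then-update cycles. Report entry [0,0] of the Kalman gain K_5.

K[0,0] = 0.5188

step 1: x^-=[-1.4042]  P^-=[1.5563]  S=[1.9863]  K=[0.7835]  nu=[2.6242]  x^+=[0.6519]  P^+=[0.3369]
step 2: x^-=[0.7693]  P^-=[0.6191]  S=[1.0491]  K=[0.5901]  nu=[0.5407]  x^+=[1.0884]  P^+=[0.2538]
step 3: x^-=[1.2843]  P^-=[0.5033]  S=[0.9333]  K=[0.5393]  nu=[-5.2143]  x^+=[-1.5277]  P^+=[0.2319]
step 4: x^-=[-1.8027]  P^-=[0.4729]  S=[0.9029]  K=[0.5237]  nu=[1.5627]  x^+=[-0.9842]  P^+=[0.2252]
step 5: x^-=[-1.1614]  P^-=[0.4636]  S=[0.8936]  K=[0.5188]  nu=[-1.7086]  x^+=[-2.0478]  P^+=[0.2231]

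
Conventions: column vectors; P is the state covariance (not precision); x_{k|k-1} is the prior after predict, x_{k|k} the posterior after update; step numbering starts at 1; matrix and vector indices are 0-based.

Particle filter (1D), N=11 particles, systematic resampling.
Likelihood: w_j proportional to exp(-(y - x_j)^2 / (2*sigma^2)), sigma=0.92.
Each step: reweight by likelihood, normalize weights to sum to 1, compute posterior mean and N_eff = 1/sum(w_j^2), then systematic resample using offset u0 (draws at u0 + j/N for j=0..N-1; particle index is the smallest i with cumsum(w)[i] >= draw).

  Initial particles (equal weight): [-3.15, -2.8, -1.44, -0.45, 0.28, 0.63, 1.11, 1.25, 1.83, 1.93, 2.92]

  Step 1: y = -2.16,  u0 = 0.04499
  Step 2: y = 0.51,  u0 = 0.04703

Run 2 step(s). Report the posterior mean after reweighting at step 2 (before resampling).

step 1: w=[0.2434, 0.3410, 0.3198, 0.0772, 0.0129, 0.0044, 0.0008, 0.0005, 0.0000, 0.0000, 0.0000]  mean=-2.2090  Neff=3.5217  idx=[0, 0, 0, 1, 1, 1, 2, 2, 2, 2, 3]
step 2: w=[0.0004, 0.0004, 0.0004, 0.0015, 0.0015, 0.0015, 0.1048, 0.1048, 0.1048, 0.1048, 0.5750]  mean=-0.8789  Neff=2.6699  idx=[6, 7, 8, 8, 9, 10, 10, 10, 10, 10, 10]

post_mean = -0.8789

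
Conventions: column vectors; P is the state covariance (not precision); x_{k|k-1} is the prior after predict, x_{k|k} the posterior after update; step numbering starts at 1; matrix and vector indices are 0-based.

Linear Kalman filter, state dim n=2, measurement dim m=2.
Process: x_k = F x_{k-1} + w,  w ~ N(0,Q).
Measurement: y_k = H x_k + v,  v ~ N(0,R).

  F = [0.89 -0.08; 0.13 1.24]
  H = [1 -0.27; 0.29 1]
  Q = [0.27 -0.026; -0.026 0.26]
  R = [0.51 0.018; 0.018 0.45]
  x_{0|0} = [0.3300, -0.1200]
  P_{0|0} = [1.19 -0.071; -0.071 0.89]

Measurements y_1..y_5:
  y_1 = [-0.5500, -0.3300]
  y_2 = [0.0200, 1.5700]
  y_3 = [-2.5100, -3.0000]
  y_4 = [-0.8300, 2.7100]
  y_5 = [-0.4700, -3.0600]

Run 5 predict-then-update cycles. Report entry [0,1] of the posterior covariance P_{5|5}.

P_post[0,1] = -0.0093

step 1: x^-=[0.3033, -0.1059]  P^-=[1.2284 -0.0542; -0.0542 1.6257]  S=[1.8862 -0.1147; -0.1147 2.1475]  K=[0.6697 0.1764; -0.2166 0.7381]  nu=[-0.8819, -0.3121]  x^+=[-0.3424, -0.1452]  P^+=[0.3426 -0.0079; -0.0079 0.3305]
step 2: x^-=[-0.2931, -0.2246]  P^-=[0.5446 -0.0278; -0.0278 0.7715]  S=[1.1259 -0.0580; -0.0580 1.2512]  K=[0.4969 0.1270; -0.1787 0.6019]  nu=[0.2525, 1.8796]  x^+=[0.0711, 0.8616]  P^+=[0.2537 -0.0075; -0.0075 0.2698]
step 3: x^-=[-0.0056, 1.0776]  P^-=[0.4738 -0.0316; -0.0316 0.6767]  S=[1.0501 -0.0564; -0.0564 1.1483]  K=[0.4654 0.1150; -0.1733 0.5729]  nu=[-2.2134, -4.0760]  x^+=[-1.5047, -0.8738]  P^+=[0.2371 -0.0086; -0.0086 0.2572]
step 4: x^-=[-1.2693, -1.2792]  P^-=[0.4607 -0.0335; -0.0335 0.6567]  S=[1.0367 -0.0566; -0.0566 1.1260]  K=[0.4592 0.1120; -0.1725 0.5659]  nu=[0.0939, 4.3572]  x^+=[-0.7382, 1.1704]  P^+=[0.2338 -0.0091; -0.0091 0.2542]
step 5: x^-=[-0.7507, 1.3553]  P^-=[0.4581 -0.0342; -0.0342 0.6519]  S=[1.0341 -0.0566; -0.0566 1.1206]  K=[0.4580 0.1112; -0.1723 0.5642]  nu=[0.6466, -4.1976]  x^+=[-0.9214, -1.1243]  P^+=[0.2331 -0.0093; -0.0093 0.2535]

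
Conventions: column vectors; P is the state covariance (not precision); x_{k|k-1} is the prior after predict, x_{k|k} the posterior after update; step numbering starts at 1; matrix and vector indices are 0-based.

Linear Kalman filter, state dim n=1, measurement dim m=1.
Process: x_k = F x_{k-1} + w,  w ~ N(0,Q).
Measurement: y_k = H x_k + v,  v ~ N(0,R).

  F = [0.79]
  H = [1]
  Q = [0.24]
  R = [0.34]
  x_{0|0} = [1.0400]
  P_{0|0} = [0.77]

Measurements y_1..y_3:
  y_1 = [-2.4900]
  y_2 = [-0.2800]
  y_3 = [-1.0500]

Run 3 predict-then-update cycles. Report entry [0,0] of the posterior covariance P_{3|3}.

P_post[0,0] = 0.1731

step 1: x^-=[0.8216]  P^-=[0.7206]  S=[1.0606]  K=[0.6794]  nu=[-3.3116]  x^+=[-1.4283]  P^+=[0.2310]
step 2: x^-=[-1.1284]  P^-=[0.3842]  S=[0.7242]  K=[0.5305]  nu=[0.8484]  x^+=[-0.6783]  P^+=[0.1804]
step 3: x^-=[-0.5359]  P^-=[0.3526]  S=[0.6926]  K=[0.5091]  nu=[-0.5141]  x^+=[-0.7976]  P^+=[0.1731]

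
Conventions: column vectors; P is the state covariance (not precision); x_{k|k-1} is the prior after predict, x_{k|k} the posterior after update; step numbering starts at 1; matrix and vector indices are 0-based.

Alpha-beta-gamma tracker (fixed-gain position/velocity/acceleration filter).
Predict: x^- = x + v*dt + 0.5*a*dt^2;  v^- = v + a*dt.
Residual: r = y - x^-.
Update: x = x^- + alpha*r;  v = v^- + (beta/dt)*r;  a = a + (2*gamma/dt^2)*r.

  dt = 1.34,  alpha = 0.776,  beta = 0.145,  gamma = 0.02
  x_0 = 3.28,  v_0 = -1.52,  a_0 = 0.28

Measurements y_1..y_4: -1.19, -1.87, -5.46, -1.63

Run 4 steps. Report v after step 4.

step 1: x_pred=1.4946  r=-2.6846  x^+=-0.5887  v^+=-1.4353  a^+=0.2202
step 2: x_pred=-2.3143  r=0.4443  x^+=-1.9695  v^+=-1.0922  a^+=0.2301
step 3: x_pred=-3.2264  r=-2.2336  x^+=-4.9597  v^+=-1.0255  a^+=0.1803
step 4: x_pred=-6.1720  r=4.5420  x^+=-2.6474  v^+=-0.2924  a^+=0.2815

v_post = -0.2924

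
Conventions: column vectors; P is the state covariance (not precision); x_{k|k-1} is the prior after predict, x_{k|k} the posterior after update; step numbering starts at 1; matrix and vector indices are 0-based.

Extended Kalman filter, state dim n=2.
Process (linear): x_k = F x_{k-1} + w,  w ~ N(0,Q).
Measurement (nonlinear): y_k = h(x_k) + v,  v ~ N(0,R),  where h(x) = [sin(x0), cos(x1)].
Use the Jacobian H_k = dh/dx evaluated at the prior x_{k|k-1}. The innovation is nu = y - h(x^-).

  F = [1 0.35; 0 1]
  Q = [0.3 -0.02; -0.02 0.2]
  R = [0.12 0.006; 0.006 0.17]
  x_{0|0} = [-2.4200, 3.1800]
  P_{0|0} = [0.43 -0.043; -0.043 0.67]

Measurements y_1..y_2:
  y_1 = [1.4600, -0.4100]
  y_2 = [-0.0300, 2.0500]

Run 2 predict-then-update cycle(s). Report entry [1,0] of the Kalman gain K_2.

K[1,0] = -0.1066

step 1: x^-=[-1.3070, 3.1800]  P^-=[0.7820 0.1715; 0.1715 0.8700]  H_jac=[0.2607 0.0000; 0.0000 0.0384]  S=[0.1732 0.0077; 0.0077 0.1713]  K=[1.1781 -0.0146; 0.2500 0.1838]  nu=[2.4254, 0.5893]  x^+=[1.5418, 3.8948]  P^+=[0.5419 0.1193; 0.1193 0.8527]
step 2: x^-=[2.9050, 3.8948]  P^-=[1.0298 0.3977; 0.3977 1.0527]  H_jac=[-0.9721 0.0000; 0.0000 0.6840]  S=[1.0932 -0.2585; -0.2585 0.6624]  K=[-0.9018 0.0588; -0.1066 1.0453]  nu=[-0.2644, 2.7795]  x^+=[3.3069, 6.8284]  P^+=[0.1110 0.0067; 0.0067 0.2589]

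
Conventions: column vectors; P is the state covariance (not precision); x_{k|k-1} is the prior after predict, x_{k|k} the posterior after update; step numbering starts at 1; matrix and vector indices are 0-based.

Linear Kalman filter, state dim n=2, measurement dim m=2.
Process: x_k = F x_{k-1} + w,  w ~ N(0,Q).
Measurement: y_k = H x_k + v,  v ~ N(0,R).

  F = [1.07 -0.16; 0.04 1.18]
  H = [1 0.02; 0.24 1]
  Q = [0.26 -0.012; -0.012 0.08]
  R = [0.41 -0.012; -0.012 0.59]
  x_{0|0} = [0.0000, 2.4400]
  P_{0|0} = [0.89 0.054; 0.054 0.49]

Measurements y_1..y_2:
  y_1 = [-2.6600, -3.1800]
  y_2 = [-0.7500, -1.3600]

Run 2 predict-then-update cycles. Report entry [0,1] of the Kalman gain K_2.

step 1: x^-=[-0.3904, 2.8792]  P^-=[1.2730 0.0014; 0.0014 0.7688]  S=[1.6834 0.3103; 0.3103 1.4328]  K=[0.7466 0.0525; -0.0927 0.5569]  nu=[-2.3272, -5.9655]  x^+=[-2.4411, -0.2272]  P^+=[0.3065 -0.0515; -0.0515 0.3420]
step 2: x^-=[-2.5757, -0.3657]  P^-=[0.6373 -0.1282; -0.1282 0.5519]  S=[1.0424 0.0232; 0.0232 1.1171]  K=[0.6087 0.0095; -0.1228 0.4691]  nu=[1.8330, -0.3761]  x^+=[-1.4635, -0.7673]  P^+=[0.2507 -0.0618; -0.0618 0.2931]

K[0,1] = 0.0095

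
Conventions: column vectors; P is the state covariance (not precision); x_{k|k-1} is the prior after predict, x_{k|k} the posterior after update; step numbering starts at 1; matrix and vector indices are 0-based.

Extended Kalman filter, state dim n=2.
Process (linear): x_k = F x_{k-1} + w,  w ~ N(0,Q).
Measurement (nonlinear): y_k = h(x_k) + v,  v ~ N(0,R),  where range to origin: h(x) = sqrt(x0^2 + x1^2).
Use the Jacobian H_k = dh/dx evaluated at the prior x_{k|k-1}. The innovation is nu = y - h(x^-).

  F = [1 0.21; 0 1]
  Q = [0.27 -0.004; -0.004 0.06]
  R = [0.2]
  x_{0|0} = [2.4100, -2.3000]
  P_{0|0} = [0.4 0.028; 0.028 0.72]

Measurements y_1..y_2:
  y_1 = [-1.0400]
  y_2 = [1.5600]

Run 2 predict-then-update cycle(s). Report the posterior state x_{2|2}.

step 1: x^-=[1.9270, -2.3000]  P^-=[0.7135 0.1752; 0.1752 0.7800]  H_jac=[0.6422 -0.7665]  S=[0.7801]  K=[0.4153; -0.6222]  nu=[-4.0406]  x^+=[0.2491, 0.2141]  P^+=[0.5790 0.3768; 0.3768 0.4780]
step 2: x^-=[0.2941, 0.2141]  P^-=[1.0283 0.4731; 0.4731 0.5380]  H_jac=[0.8085 0.5885]  S=[1.5087]  K=[0.7356; 0.4634]  nu=[1.1962]  x^+=[1.1741, 0.7684]  P^+=[0.2119 -0.0412; -0.0412 0.2140]

x_post = [1.1741, 0.7684]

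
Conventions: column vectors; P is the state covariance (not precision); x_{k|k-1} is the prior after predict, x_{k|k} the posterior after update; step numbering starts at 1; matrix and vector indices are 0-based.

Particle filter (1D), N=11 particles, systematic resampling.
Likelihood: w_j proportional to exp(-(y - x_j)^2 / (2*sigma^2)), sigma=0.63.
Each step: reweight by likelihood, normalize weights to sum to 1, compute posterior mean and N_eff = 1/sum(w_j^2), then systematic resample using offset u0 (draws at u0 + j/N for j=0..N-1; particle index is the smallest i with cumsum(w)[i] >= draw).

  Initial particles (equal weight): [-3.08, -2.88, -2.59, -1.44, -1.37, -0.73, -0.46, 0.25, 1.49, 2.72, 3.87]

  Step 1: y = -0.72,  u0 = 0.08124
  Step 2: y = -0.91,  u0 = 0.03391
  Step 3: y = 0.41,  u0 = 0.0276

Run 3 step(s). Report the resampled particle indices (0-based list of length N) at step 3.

step 1: w=[0.0003, 0.0008, 0.0036, 0.1554, 0.1753, 0.2985, 0.2742, 0.0912, 0.0006, 0.0000, 0.0000]  mean=-0.7969  Neff=4.3958  idx=[3, 4, 4, 5, 5, 5, 5, 6, 6, 6, 7]
step 2: w=[0.0818, 0.0893, 0.0893, 0.1119, 0.1119, 0.1119, 0.1119, 0.0903, 0.0903, 0.0903, 0.0214]  mean=-0.8082  Neff=10.2472  idx=[0, 1, 2, 3, 4, 5, 5, 6, 7, 8, 9]
step 3: w=[0.0062, 0.0085, 0.0085, 0.0893, 0.0893, 0.0893, 0.0893, 0.0893, 0.1769, 0.1769, 0.1769]  mean=-0.6020  Neff=7.4708  idx=[3, 4, 5, 6, 7, 8, 8, 9, 9, 10, 10]

resampled_idx = [3, 4, 5, 6, 7, 8, 8, 9, 9, 10, 10]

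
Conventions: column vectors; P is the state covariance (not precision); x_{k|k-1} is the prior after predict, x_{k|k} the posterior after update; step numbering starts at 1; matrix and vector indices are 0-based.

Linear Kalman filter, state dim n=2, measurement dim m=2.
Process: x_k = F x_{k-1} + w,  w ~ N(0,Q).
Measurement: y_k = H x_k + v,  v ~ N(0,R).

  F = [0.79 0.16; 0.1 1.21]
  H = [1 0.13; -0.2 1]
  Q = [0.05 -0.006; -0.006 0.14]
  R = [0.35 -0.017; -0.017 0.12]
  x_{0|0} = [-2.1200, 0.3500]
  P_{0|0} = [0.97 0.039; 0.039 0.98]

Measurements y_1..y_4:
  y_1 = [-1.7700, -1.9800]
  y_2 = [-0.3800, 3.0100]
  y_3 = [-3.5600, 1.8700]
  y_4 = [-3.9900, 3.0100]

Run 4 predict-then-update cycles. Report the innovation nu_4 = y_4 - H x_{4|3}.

innov = [-3.2471, 1.3653]

step 1: x^-=[-1.6188, 0.2115]  P^-=[0.6903 0.2983; 0.2983 1.5940]  S=[1.1448 0.3427; 0.3427 1.6223]  K=[0.6483 -0.0382; 0.1691 0.9101]  nu=[-0.1787, -2.5153]  x^+=[-1.6386, -2.1077]  P^+=[0.2238 0.0291; 0.0291 0.1122]
step 2: x^-=[-1.6317, -2.7142]  P^-=[0.1999 0.0617; 0.0617 0.3135]  S=[0.5712 0.0439; 0.0439 0.4168]  K=[0.3629 0.0139; 0.1249 0.7094]  nu=[1.6046, 5.3979]  x^+=[-0.9741, 1.3153]  P^+=[0.1241 0.0203; 0.0203 0.0871]
step 3: x^-=[-0.5591, 1.4941]  P^-=[0.1348 0.0404; 0.0404 0.2736]  S=[0.5000 0.0310; 0.0310 0.3829]  K=[0.2794 0.0125; 0.1096 0.6847]  nu=[-3.1951, 0.2640]  x^+=[-1.4486, 1.3248]  P^+=[0.0955 0.0159; 0.0159 0.0835]
step 4: x^-=[-0.9324, 1.4582]  P^-=[0.1158 0.0331; 0.0331 0.2670]  S=[0.4789 0.0268; 0.0268 0.3784]  K=[0.2502 0.0086; 0.1035 0.6808]  nu=[-3.2471, 1.3653]  x^+=[-1.7333, 2.0516]  P^+=[0.0856 0.0139; 0.0139 0.0827]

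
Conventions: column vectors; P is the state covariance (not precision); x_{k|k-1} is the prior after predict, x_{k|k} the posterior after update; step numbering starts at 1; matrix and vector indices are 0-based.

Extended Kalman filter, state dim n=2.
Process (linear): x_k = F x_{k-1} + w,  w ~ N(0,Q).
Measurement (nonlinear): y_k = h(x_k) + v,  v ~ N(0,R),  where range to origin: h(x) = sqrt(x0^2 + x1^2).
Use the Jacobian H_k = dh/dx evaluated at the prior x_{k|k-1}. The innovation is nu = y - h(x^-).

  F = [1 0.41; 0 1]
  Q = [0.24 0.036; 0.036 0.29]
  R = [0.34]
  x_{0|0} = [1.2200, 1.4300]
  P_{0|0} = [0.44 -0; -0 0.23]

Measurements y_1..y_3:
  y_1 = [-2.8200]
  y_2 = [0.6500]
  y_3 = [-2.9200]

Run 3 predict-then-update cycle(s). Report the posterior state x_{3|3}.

x_post = [1.1814, 1.3174]

step 1: x^-=[1.8063, 1.4300]  P^-=[0.7187 0.1303; 0.1303 0.5200]  H_jac=[0.7840 0.6207]  S=[1.1089]  K=[0.5810; 0.3832]  nu=[-5.1238]  x^+=[-1.1708, -0.5334]  P^+=[0.3443 -0.1166; -0.1166 0.3572]
step 2: x^-=[-1.3895, -0.5334]  P^-=[0.5487 0.0658; 0.0658 0.6472]  H_jac=[-0.9336 -0.3584]  S=[0.9454]  K=[-0.5668; -0.3103]  nu=[-0.8384]  x^+=[-0.9143, -0.2732]  P^+=[0.2450 -0.1004; -0.1004 0.5561]
step 3: x^-=[-1.0263, -0.2732]  P^-=[0.4961 0.1636; 0.1636 0.8461]  H_jac=[-0.9664 -0.2572]  S=[0.9406]  K=[-0.5544; -0.3994]  nu=[-3.9821]  x^+=[1.1814, 1.3174]  P^+=[0.2070 -0.0447; -0.0447 0.6961]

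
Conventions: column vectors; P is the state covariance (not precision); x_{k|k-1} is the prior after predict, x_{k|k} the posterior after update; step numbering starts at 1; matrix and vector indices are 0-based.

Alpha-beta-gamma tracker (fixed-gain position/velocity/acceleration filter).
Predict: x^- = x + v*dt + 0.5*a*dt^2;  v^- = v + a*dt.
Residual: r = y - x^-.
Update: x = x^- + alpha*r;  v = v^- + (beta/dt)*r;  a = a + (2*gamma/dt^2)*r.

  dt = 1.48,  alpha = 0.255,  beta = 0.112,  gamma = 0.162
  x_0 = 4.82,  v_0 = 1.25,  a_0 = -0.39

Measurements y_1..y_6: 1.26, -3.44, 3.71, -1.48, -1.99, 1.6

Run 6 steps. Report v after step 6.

step 1: x_pred=6.2429  r=-4.9829  x^+=4.9722  v^+=0.2957  a^+=-1.1271
step 2: x_pred=4.1755  r=-7.6155  x^+=2.2336  v^+=-1.9486  a^+=-2.2535
step 3: x_pred=-3.1185  r=6.8285  x^+=-1.3772  v^+=-4.7671  a^+=-1.2435
step 4: x_pred=-9.7944  r=8.3144  x^+=-7.6742  v^+=-5.9783  a^+=-0.0136
step 5: x_pred=-16.5370  r=14.5470  x^+=-12.8275  v^+=-4.8976  a^+=2.1381
step 6: x_pred=-17.7343  r=19.3343  x^+=-12.8040  v^+=-0.2700  a^+=4.9980

v_post = -0.2700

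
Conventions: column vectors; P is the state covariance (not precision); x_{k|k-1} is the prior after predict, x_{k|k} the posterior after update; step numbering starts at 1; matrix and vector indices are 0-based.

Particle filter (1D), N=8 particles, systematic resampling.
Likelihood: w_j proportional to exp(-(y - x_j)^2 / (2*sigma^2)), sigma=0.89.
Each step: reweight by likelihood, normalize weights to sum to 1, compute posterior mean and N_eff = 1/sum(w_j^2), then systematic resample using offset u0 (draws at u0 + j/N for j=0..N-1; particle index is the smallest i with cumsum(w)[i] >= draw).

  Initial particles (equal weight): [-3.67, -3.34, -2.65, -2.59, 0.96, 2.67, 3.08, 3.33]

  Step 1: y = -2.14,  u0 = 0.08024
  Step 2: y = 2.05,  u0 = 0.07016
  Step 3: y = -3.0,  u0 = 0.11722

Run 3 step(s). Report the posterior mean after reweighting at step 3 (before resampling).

step 1: w=[0.0966, 0.1706, 0.3593, 0.3726, 0.0010, 0.0000, 0.0000, 0.0000]  mean=-2.8403  Neff=3.2647  idx=[0, 1, 2, 2, 2, 3, 3, 3]
step 2: w=[0.0002, 0.0017, 0.1372, 0.1372, 0.1372, 0.1955, 0.1955, 0.1955]  mean=-2.6162  Neff=5.8432  idx=[2, 3, 4, 5, 5, 6, 7, 7]
step 3: w=[0.1273, 0.1273, 0.1273, 0.1236, 0.1236, 0.1236, 0.1236, 0.1236]  mean=-2.6129  Neff=7.9984  idx=[0, 1, 2, 3, 4, 5, 6, 7]

post_mean = -2.6129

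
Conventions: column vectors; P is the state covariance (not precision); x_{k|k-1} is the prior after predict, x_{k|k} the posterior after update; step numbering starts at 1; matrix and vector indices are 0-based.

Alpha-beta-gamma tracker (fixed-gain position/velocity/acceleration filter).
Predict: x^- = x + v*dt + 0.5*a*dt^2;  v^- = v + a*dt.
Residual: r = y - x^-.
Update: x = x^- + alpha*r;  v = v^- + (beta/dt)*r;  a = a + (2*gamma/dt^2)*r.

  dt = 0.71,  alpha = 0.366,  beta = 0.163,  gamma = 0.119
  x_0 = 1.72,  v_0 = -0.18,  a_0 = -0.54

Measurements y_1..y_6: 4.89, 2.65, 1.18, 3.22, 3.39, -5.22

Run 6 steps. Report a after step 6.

a_post = -4.6857

step 1: x_pred=1.4561  r=3.4339  x^+=2.7129  v^+=0.2249  a^+=1.0812
step 2: x_pred=3.1451  r=-0.4951  x^+=2.9639  v^+=0.8790  a^+=0.8475
step 3: x_pred=3.8016  r=-2.6216  x^+=2.8421  v^+=0.8788  a^+=-0.3903
step 4: x_pred=3.3677  r=-0.1477  x^+=3.3136  v^+=0.5678  a^+=-0.4600
step 5: x_pred=3.6008  r=-0.2108  x^+=3.5237  v^+=0.1928  a^+=-0.5595
step 6: x_pred=3.5196  r=-8.7396  x^+=0.3209  v^+=-2.2108  a^+=-4.6857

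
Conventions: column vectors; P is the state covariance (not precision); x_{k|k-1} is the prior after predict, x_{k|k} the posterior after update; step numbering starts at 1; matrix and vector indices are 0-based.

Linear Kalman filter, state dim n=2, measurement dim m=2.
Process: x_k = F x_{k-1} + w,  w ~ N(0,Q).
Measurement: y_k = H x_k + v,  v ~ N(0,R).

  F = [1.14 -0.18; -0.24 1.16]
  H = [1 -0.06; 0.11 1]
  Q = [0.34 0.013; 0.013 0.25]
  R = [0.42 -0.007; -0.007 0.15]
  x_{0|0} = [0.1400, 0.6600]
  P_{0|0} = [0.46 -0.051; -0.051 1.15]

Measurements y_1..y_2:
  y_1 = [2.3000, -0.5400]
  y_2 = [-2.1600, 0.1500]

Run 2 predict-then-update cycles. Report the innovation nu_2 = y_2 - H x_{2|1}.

innov = [-4.2211, 1.0906]

step 1: x^-=[0.0408, 0.7320]  P^-=[0.9960 -0.4226; -0.4226 1.8523]  S=[1.4734 -0.4284; -0.4284 1.9214]  K=[0.6906 -0.0090; -0.0952 0.9186]  nu=[2.3031, -1.2765]  x^+=[1.6428, -0.6598]  P^+=[0.2878 -0.0378; -0.0378 0.1426]
step 2: x^-=[1.9915, -1.1596]  P^-=[0.7342 -0.1472; -0.1472 0.4796]  S=[1.1736 -0.1012; -0.1012 0.6061]  K=[0.6328 -0.0039; -0.0852 0.7503]  nu=[-4.2211, 1.0906]  x^+=[-0.6839, 0.0184]  P^+=[0.2638 -0.0340; -0.0340 0.1169]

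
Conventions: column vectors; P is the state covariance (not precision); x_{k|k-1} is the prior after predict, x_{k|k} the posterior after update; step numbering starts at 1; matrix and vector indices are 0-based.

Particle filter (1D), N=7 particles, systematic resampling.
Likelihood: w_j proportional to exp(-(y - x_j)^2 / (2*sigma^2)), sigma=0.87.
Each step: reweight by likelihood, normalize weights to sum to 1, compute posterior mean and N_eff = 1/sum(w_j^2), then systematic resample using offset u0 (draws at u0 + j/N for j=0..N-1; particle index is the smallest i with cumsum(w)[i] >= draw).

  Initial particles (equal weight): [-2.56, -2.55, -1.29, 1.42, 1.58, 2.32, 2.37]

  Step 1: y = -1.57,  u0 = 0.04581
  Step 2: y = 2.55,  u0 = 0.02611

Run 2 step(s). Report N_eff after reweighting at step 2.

N_eff = 3.0045

step 1: w=[0.2607, 0.2641, 0.4730, 0.0014, 0.0007, 0.0000, 0.0000]  mean=-1.9481  Neff=2.7662  idx=[0, 0, 1, 1, 2, 2, 2]
step 2: w=[0.0002, 0.0002, 0.0002, 0.0002, 0.3331, 0.3331, 0.3331]  mean=-1.2910  Neff=3.0045  idx=[4, 4, 4, 5, 5, 6, 6]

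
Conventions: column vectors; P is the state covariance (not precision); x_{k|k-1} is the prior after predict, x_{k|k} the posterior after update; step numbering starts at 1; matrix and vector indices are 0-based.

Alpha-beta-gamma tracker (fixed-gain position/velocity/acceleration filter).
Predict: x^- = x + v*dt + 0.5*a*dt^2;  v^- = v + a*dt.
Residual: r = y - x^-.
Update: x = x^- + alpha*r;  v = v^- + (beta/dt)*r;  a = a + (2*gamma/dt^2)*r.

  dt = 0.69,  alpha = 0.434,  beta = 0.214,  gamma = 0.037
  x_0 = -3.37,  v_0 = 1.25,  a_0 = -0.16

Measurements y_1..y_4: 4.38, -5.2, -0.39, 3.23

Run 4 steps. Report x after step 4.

step 1: x_pred=-2.5456  r=6.9256  x^+=0.4601  v^+=3.2875  a^+=0.9164
step 2: x_pred=2.9467  r=-8.1467  x^+=-0.5890  v^+=1.3932  a^+=-0.3498
step 3: x_pred=0.2891  r=-0.6791  x^+=-0.0056  v^+=0.9413  a^+=-0.4553
step 4: x_pred=0.5354  r=2.6946  x^+=1.7049  v^+=1.4628  a^+=-0.0365

x_post = 1.7049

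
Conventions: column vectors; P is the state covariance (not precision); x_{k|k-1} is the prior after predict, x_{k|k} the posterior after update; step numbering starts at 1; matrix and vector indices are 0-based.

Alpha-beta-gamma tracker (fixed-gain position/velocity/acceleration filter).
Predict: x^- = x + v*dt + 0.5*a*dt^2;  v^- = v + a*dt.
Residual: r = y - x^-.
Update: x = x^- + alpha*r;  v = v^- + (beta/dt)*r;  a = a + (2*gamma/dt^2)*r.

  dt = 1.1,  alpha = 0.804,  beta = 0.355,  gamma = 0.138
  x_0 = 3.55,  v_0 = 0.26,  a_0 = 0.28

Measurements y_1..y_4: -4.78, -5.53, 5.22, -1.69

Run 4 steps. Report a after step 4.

step 1: x_pred=4.0054  r=-8.7854  x^+=-3.0581  v^+=-2.2673  a^+=-1.7239
step 2: x_pred=-6.5951  r=1.0651  x^+=-5.7388  v^+=-3.8199  a^+=-1.4810
step 3: x_pred=-10.8366  r=16.0566  x^+=2.0729  v^+=-0.2671  a^+=2.1815
step 4: x_pred=3.0989  r=-4.7889  x^+=-0.7514  v^+=0.5871  a^+=1.0892

a_post = 1.0892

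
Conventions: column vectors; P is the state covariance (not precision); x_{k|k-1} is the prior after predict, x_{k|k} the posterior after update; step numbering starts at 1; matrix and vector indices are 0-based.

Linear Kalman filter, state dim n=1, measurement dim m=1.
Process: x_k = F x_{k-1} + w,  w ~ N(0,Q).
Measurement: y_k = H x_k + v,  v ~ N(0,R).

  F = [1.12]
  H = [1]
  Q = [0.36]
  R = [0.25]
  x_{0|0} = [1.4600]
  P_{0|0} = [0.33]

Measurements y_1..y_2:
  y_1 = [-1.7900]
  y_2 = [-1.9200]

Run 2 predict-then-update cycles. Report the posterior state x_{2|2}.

x_post = [-1.6686]

step 1: x^-=[1.6352]  P^-=[0.7740]  S=[1.0240]  K=[0.7558]  nu=[-3.4252]  x^+=[-0.9537]  P^+=[0.1890]
step 2: x^-=[-1.0682]  P^-=[0.5970]  S=[0.8470]  K=[0.7049]  nu=[-0.8518]  x^+=[-1.6686]  P^+=[0.1762]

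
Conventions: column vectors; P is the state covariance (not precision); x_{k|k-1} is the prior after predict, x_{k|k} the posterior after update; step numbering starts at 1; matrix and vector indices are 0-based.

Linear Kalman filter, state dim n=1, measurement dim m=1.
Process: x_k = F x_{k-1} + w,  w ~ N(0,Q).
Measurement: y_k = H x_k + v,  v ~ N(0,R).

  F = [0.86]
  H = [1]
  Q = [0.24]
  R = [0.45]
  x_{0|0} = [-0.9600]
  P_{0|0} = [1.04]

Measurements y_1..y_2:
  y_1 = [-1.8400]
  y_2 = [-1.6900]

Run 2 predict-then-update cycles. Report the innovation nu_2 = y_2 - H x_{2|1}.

innov = [-0.3766]

step 1: x^-=[-0.8256]  P^-=[1.0092]  S=[1.4592]  K=[0.6916]  nu=[-1.0144]  x^+=[-1.5272]  P^+=[0.3112]
step 2: x^-=[-1.3134]  P^-=[0.4702]  S=[0.9202]  K=[0.5110]  nu=[-0.3766]  x^+=[-1.5058]  P^+=[0.2299]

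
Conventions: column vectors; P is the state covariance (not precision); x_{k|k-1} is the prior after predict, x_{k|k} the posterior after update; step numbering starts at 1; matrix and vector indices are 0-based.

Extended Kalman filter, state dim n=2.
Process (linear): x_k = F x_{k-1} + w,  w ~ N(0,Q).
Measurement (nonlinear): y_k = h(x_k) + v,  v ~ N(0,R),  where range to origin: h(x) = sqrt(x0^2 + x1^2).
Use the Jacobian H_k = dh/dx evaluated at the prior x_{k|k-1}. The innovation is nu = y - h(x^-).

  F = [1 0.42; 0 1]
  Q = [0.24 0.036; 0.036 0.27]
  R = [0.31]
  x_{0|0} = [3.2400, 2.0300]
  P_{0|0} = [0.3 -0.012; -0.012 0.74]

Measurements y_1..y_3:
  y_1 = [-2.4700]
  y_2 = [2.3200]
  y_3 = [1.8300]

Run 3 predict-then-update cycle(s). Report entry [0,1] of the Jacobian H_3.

H_jac[0,1] = -0.7841

step 1: x^-=[4.0926, 2.0300]  P^-=[0.6605 0.3348; 0.3348 1.0100]  H_jac=[0.8958 0.4444]  S=[1.3060]  K=[0.5669; 0.5733]  nu=[-7.0384]  x^+=[0.1022, -2.0050]  P^+=[0.2407 -0.0897; -0.0897 0.5808]
step 2: x^-=[-0.7399, -2.0050]  P^-=[0.5078 0.1902; 0.1902 0.8508]  H_jac=[-0.3462 -0.9382]  S=[1.2432]  K=[-0.2850; -0.6950]  nu=[0.1828]  x^+=[-0.7920, -2.1321]  P^+=[0.4068 -0.0560; -0.0560 0.2503]
step 3: x^-=[-1.6874, -2.1321]  P^-=[0.6440 0.0852; 0.0852 0.5203]  H_jac=[-0.6206 -0.7841]  S=[0.9608]  K=[-0.4854; -0.4796]  nu=[-0.8891]  x^+=[-1.2559, -1.7057]  P^+=[0.4175 -0.1386; -0.1386 0.2993]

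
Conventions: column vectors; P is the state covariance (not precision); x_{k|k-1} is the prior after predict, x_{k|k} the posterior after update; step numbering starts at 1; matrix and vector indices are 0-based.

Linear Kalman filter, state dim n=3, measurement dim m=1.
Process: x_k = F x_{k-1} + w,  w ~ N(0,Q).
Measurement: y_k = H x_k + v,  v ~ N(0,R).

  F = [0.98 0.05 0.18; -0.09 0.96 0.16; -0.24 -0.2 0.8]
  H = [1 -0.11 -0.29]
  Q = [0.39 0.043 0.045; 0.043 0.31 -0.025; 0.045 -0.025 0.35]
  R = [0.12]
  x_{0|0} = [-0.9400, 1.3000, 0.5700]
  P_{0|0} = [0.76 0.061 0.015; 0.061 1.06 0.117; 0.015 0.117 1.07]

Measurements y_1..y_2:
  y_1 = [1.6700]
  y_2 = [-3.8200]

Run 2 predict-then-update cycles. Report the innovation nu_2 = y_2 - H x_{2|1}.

innov = [-5.4607]

step 1: x^-=[-0.7536, 1.4238, 0.4216]  P^-=[1.1706 0.1380 0.0086; 0.1380 1.3454 -0.0036; 0.0086 -0.0036 1.0836]  S=[1.3624]  K=[0.8462; -0.0065; -0.2240]  nu=[2.7025]  x^+=[1.5333, 1.4062, -0.1839]  P^+=[0.1950 0.1456 0.2669; 0.1456 1.3454 -0.0056; 0.2669 -0.0056 1.0152]
step 2: x^-=[1.5399, 1.1825, -0.7963]  P^-=[0.7218 0.2924 0.2993; 0.2924 1.5429 -0.2137; 0.2993 -0.2137 0.9781]  S=[0.6912]  K=[0.8722; 0.2672; 0.0567]  nu=[-5.4607]  x^+=[-3.2231, -0.2766, -1.1058]  P^+=[0.1960 0.1313 0.2651; 0.1313 1.4935 -0.2241; 0.2651 -0.2241 0.9759]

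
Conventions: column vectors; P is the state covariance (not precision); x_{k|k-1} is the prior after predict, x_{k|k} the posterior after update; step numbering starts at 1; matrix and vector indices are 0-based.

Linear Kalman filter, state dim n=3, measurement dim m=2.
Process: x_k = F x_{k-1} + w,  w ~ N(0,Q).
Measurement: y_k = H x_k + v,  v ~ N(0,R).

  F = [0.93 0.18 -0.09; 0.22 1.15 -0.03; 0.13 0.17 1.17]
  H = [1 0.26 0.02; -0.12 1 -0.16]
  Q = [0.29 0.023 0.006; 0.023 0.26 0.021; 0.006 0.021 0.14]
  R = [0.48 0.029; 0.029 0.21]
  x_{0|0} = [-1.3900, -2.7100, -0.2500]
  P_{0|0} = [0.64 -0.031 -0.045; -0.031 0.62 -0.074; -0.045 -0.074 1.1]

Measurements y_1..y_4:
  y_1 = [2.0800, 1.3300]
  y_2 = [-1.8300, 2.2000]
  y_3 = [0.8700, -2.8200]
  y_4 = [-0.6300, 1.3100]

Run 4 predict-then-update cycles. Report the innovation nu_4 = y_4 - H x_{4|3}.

innov = [-0.4441, 2.5668]

step 1: x^-=[-1.7580, -3.4148, -0.9339]  P^-=[0.8721 0.2611 -0.0820; 0.2611 1.1019 0.0055; -0.0820 0.0055 1.6300]  S=[1.5598 0.4718; 0.4718 1.2986]  K=[0.6315 -0.0988; 0.1146 0.7821; 0.0297 -0.1998]  nu=[4.7445, 4.3844]  x^+=[0.8047, 0.5579, -1.6690]  P^+=[0.2963 0.0210 -0.0760; 0.0210 0.2026 0.2030; -0.0760 0.2030 1.5824]
step 2: x^-=[0.9990, 0.8687, -1.7533]  P^-=[0.5788 0.1346 -0.1569; 0.1346 0.5412 0.2703; -0.1569 0.2703 2.3756]  S=[1.1629 0.2427; 0.2427 0.6956]  K=[0.5372 -0.0577; 0.1044 0.6563; -0.0069 -0.1284]  nu=[-3.0198, 1.1707]  x^+=[-0.6907, 1.3216, -1.8830]  P^+=[0.2560 0.0116 -0.1412; 0.0116 0.1957 0.3341; -0.1412 0.3341 2.3636]
step 3: x^-=[-0.2350, 1.4244, -2.0682]  P^-=[0.5536 0.1055 -0.2905; 0.1055 0.5180 0.3978; -0.2905 0.3978 3.4760]  S=[1.1173 0.2269; 0.2269 0.6612]  K=[0.5251 -0.0508; 0.0929 0.6362; -0.0724 -0.1620]  nu=[0.7760, -4.6035]  x^+=[0.4065, -1.4321, -1.3787]  P^+=[0.2559 -0.0024 -0.2351; -0.0024 0.2140 0.4873; -0.2351 0.4873 3.4475]
step 4: x^-=[0.2444, -1.5161, -1.8037]  P^-=[0.5690 0.0845 -0.4778; 0.0845 0.5268 0.5423; -0.4778 0.5423 4.9920]  S=[1.1170 0.2295; 0.2295 0.6606]  K=[0.5294 -0.0436; 0.0800 0.6229; -0.1618 -0.2452]  nu=[-0.4441, 2.5668]  x^+=[-0.1027, 0.0473, -2.3613]  P^+=[0.2652 -0.0197 -0.3610; -0.0197 0.2404 0.6853; -0.3610 0.6853 4.9049]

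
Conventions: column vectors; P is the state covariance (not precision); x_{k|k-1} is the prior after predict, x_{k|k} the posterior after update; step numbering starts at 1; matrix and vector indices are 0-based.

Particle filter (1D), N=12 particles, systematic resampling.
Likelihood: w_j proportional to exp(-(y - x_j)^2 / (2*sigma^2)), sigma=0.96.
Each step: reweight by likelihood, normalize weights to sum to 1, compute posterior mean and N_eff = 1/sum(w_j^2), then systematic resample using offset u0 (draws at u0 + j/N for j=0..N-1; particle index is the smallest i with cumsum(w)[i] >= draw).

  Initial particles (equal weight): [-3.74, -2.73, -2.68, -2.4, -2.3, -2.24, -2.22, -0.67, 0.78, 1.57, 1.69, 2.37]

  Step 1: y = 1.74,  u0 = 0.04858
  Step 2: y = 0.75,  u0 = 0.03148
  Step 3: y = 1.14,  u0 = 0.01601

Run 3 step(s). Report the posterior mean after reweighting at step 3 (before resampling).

post_mean = 1.4194

step 1: w=[0.0000, 0.0000, 0.0000, 0.0000, 0.0000, 0.0001, 0.0001, 0.0124, 0.1763, 0.2862, 0.2904, 0.2344]  mean=1.6244  Neff=3.9613  idx=[8, 8, 9, 9, 9, 9, 10, 10, 10, 11, 11, 11]
step 2: w=[0.1359, 0.1359, 0.0944, 0.0944, 0.0944, 0.0944, 0.0842, 0.0842, 0.0842, 0.0327, 0.0327, 0.0327]  mean=1.4642  Neff=10.3065  idx=[0, 0, 1, 2, 2, 3, 4, 5, 6, 7, 8, 10]
step 3: w=[0.0905, 0.0905, 0.0905, 0.0878, 0.0878, 0.0878, 0.0878, 0.0878, 0.0824, 0.0824, 0.0824, 0.0427]  mean=1.4194  Neff=11.7319  idx=[0, 1, 2, 2, 3, 4, 5, 6, 7, 8, 9, 10]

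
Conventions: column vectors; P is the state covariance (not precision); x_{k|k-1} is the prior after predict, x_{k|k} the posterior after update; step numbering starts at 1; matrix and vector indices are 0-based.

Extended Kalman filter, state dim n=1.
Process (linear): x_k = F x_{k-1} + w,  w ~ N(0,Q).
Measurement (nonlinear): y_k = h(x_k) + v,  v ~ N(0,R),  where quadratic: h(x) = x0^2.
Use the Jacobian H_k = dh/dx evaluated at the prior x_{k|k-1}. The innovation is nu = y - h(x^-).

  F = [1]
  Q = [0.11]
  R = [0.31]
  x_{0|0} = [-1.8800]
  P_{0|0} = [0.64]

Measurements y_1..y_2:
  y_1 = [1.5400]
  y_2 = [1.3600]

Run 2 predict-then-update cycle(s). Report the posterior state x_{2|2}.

step 1: x^-=[-1.8800]  P^-=[0.7500]  H_jac=[-3.7600]  S=[10.9132]  K=[-0.2584]  nu=[-1.9944]  x^+=[-1.3646]  P^+=[0.0213]
step 2: x^-=[-1.3646]  P^-=[0.1313]  H_jac=[-2.7293]  S=[1.2881]  K=[-0.2782]  nu=[-0.5022]  x^+=[-1.2249]  P^+=[0.0316]

x_post = [-1.2249]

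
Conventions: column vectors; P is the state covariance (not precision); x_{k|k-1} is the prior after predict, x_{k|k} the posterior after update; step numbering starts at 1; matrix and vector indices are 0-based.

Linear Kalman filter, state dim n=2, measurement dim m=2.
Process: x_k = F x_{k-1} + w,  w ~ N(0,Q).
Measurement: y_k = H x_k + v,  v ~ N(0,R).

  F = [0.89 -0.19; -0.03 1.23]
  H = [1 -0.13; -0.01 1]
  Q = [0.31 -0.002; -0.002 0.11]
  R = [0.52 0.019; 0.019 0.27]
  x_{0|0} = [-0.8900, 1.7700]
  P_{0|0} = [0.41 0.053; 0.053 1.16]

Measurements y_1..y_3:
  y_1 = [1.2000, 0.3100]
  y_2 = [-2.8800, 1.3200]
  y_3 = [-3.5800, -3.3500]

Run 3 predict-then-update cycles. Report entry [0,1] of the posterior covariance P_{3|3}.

P_post[0,1] = 0.0090

step 1: x^-=[-1.1284, 2.2038]  P^-=[0.6587 -0.2257; -0.2257 1.8614]  S=[1.2689 -0.4556; -0.4556 2.1360]  K=[0.5449 0.0075; -0.0599 0.8597]  nu=[2.6149, -1.9051]  x^+=[0.2823, 0.4093]  P^+=[0.2855 0.0152; 0.0152 0.2311]
step 2: x^-=[0.1735, 0.4949]  P^-=[0.5393 -0.0469; -0.0469 0.4588]  S=[1.0793 -0.0930; -0.0930 0.7298]  K=[0.5047 -0.0073; -0.0450 0.6236]  nu=[-2.9892, 0.8268]  x^+=[-1.3413, 1.1450]  P^+=[0.2637 0.0102; 0.0102 0.1676]
step 3: x^-=[-1.4113, 1.4486]  P^-=[0.5214 -0.0369; -0.0369 0.3631]  S=[1.0572 -0.0704; -0.0704 0.6339]  K=[0.4970 -0.0113; -0.0417 0.5687]  nu=[-1.9804, -4.8127]  x^+=[-2.3412, -1.2060]  P^+=[0.2594 0.0090; 0.0090 0.1529]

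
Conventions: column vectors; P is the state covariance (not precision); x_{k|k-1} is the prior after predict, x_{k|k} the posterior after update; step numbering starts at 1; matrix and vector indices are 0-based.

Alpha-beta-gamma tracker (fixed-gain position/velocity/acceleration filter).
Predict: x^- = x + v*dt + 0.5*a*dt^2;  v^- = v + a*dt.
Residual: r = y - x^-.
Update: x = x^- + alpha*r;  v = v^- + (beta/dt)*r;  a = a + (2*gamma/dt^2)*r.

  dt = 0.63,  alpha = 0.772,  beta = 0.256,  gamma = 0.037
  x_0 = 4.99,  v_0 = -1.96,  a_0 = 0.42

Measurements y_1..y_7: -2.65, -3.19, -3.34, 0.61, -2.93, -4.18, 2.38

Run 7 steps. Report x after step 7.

x_post = 0.8783

step 1: x_pred=3.8385  r=-6.4885  x^+=-1.1706  v^+=-4.3320  a^+=-0.7898
step 2: x_pred=-4.0565  r=0.8665  x^+=-3.3876  v^+=-4.4775  a^+=-0.6282
step 3: x_pred=-6.3330  r=2.9930  x^+=-4.0224  v^+=-3.6570  a^+=-0.0702
step 4: x_pred=-6.3403  r=6.9503  x^+=-0.9747  v^+=-0.8770  a^+=1.2257
step 5: x_pred=-1.2839  r=-1.6461  x^+=-2.5547  v^+=-0.7737  a^+=0.9188
step 6: x_pred=-2.8598  r=-1.3202  x^+=-3.8790  v^+=-0.7313  a^+=0.6726
step 7: x_pred=-4.2063  r=6.5863  x^+=0.8783  v^+=2.3687  a^+=1.9006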